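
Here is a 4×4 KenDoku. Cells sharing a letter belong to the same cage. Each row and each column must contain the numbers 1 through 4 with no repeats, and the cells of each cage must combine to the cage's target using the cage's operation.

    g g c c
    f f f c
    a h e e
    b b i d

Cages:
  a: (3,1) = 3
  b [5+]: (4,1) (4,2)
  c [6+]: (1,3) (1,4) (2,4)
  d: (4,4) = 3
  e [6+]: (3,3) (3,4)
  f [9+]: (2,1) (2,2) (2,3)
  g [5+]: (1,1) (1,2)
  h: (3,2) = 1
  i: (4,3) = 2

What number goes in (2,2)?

2

Cage a is given, which forces (3,1) = 3.
H is a freebie, so (3,2) = 1.
I is a freebie, leaving (4,3) = 2.
Cage d is given; hence (4,4) = 3.
2 is placed in column 3; hence (3,3) = 4.
The two cells of cage e must have sum 6, which forces (3,4) = 2.
Cage b's pair has sum 5, which forces (4,1) = 1.
3 is placed in row 4, which forces (4,2) = 4.
Column 1 now contains 1, leaving (1,1) = 2.
Column 2 now contains 4, so (1,2) = 3.
The 3 cells of cage c must have sum 6, leaving (1,3) = 1.
Cage c has sum 6; hence (1,4) = 4.
The 3 cells of cage f must have sum 9; hence (2,1) = 4.
Cage f needs sum 9, leaving (2,2) = 2.
Column 3 now contains 4, leaving (2,3) = 3.
2 is placed in column 4; hence (2,4) = 1.
Filled in: 2 3 1 4 / 4 2 3 1 / 3 1 4 2 / 1 4 2 3.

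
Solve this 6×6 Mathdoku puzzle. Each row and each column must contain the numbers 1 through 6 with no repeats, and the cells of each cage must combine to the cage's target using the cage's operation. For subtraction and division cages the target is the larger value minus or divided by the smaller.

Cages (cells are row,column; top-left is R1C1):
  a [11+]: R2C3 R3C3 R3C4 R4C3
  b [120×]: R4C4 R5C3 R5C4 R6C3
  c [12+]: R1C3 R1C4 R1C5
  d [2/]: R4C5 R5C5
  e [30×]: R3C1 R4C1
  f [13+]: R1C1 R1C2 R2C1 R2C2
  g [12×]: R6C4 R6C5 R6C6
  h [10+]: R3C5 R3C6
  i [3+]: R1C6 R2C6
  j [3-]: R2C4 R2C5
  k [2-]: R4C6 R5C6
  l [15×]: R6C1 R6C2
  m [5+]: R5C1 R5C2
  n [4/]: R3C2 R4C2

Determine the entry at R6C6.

6

R3C5 and R3C6 in row 3 are {4, 6}, so R3C1 = 5.
R3C5 and R3C6 in row 3 are {4, 6}; hence R3C2 = 1.
The two cells of cage e must have product 30, leaving R4C1 = 6.
The two cells of cage n must have quotient 4, which forces R4C2 = 4.
Column 1 already has 5, so R6C1 = 3.
Row 6 already has 3, which forces R6C2 = 5.
The two cells of cage m must have sum 5, which forces R5C1 = 2.
The two cells of cage m must have sum 5, which forces R5C2 = 3.
In row 6, 4 can only go at R6C3, so R6C3 = 4.
The only place for 3 in column 6 is R4C6.
3 is placed in row 4; hence R4C5 = 2.
The only place for 4 in row 5 is R5C5.
4 is placed in column 5, which forces R3C5 = 6.
Cage h needs two cells with sum 10, so R3C6 = 4.
Column 5 now contains 6, which forces R6C5 = 1.
The only place for 3 in row 2 is R2C5.
Column 5 now contains 3, leaving R1C5 = 5.
Cage j's pair has difference 3, so R2C4 = 6.
Column 4 already has 6, so R6C4 = 2.
Row 6 now contains 2, leaving R6C6 = 6.
The 4 cells of cage f must have sum 13; hence R1C2 = 6.
Row 1 already has 6, leaving R1C3 = 3.
Row 2 now contains 6, which forces R2C2 = 2.
Row 2 now contains 2; hence R2C6 = 1.
Cage a needs sum 11; hence R3C3 = 2.
2 is placed in column 4, which forces R3C4 = 3.
The 4 cells of cage b must have product 120, which forces R5C3 = 6.
Column 6 now contains 1, leaving R5C6 = 5.
The 4 cells of cage f must have sum 13, leaving R1C1 = 1.
The 3 cells of cage c must have sum 12, so R1C4 = 4.
Column 6 now contains 1, leaving R1C6 = 2.
Row 2 now contains 1, which forces R2C1 = 4.
Row 2 now contains 1; hence R2C3 = 5.
Cage a has sum 11, so R4C3 = 1.
Cage b needs product 120, so R4C4 = 5.
5 is placed in row 5, which forces R5C4 = 1.
The full grid is 1 6 3 4 5 2 / 4 2 5 6 3 1 / 5 1 2 3 6 4 / 6 4 1 5 2 3 / 2 3 6 1 4 5 / 3 5 4 2 1 6.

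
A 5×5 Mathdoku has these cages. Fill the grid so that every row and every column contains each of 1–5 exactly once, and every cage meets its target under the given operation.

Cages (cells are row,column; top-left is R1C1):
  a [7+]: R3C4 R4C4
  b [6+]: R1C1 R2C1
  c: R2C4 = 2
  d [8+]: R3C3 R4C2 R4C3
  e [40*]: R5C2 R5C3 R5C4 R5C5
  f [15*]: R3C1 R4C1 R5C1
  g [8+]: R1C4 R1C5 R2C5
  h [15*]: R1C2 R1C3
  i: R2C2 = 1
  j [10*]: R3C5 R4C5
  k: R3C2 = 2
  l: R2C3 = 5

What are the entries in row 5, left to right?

Cage i is a single given cell, which forces R2C2 = 1.
Cage l is given, so R2C3 = 5.
Cage c is given, which forces R2C4 = 2.
Cage k is given, leaving R3C2 = 2.
Row 3 now contains 2, so R3C5 = 5.
5 is placed in column 5, so R4C5 = 2.
The two cells of cage b must have sum 6; hence R1C1 = 2.
The two cells of cage h must have product 15, so R1C2 = 5.
Column 3 now contains 5; hence R1C3 = 3.
2 is placed in row 2; hence R2C1 = 4.
4 is placed in row 2, leaving R2C5 = 3.
5 is placed in column 2; hence R5C2 = 4.
The 4 cells of cage e must have product 40, so R5C3 = 2.
Row 5 already has 4; hence R5C5 = 1.
Cage g has sum 8, which forces R1C4 = 1.
Column 5 now contains 1, so R1C5 = 4.
Column 2 now contains 4, which forces R4C2 = 3.
Row 4 already has 3, so R4C4 = 4.
1 is placed in row 5, leaving R5C4 = 5.
Cage f has product 15, so R3C1 = 1.
The 3 cells of cage d must have sum 8; hence R3C3 = 4.
Column 4 now contains 4; hence R3C4 = 3.
The 3 cells of cage f must have product 15, leaving R4C1 = 5.
Row 4 already has 4, leaving R4C3 = 1.
Row 5 already has 5, so R5C1 = 3.
Completed grid: 2 5 3 1 4 / 4 1 5 2 3 / 1 2 4 3 5 / 5 3 1 4 2 / 3 4 2 5 1.

3 4 2 5 1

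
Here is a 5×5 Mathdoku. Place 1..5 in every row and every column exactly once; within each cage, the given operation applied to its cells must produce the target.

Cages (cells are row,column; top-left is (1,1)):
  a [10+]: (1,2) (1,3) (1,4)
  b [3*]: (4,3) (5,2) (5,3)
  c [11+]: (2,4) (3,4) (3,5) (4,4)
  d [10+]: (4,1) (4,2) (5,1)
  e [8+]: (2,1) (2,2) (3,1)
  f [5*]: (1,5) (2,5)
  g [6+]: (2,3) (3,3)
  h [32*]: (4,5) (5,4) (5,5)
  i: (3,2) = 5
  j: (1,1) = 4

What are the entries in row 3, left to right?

Cage j is a single given cell; hence (1,1) = 4.
I is a freebie, so (3,2) = 5.
Cage b has product 3, leaving (4,3) = 1.
Cage h has product 32, leaving (4,5) = 4.
Cage b has product 3, so (5,2) = 1.
Cage b has product 3, which forces (5,3) = 3.
The 3 cells of cage h must have product 32, so (5,4) = 4.
Cage h needs product 32, so (5,5) = 2.
2 is placed in row 5; hence (5,1) = 5.
The only place for 1 in row 1 is (1,5).
Column 5 already has 1, leaving (2,5) = 5.
Column 5 already has 1, leaving (3,5) = 3.
Cage e needs sum 8; hence (2,1) = 3.
The 3 cells of cage e must have sum 8, so (2,2) = 4.
4 is placed in row 2; hence (2,3) = 2.
2 is placed in row 2, which forces (2,4) = 1.
3 is placed in row 3; hence (3,1) = 1.
Column 3 already has 2, which forces (3,3) = 4.
1 is placed in column 4, leaving (3,4) = 2.
3 is placed in column 1, leaving (4,1) = 2.
2 is placed in row 4, leaving (4,2) = 3.
The 4 cells of cage c must have sum 11, so (4,4) = 5.
Column 2 already has 3, leaving (1,2) = 2.
Column 3 already has 2, leaving (1,3) = 5.
5 is placed in column 4, which forces (1,4) = 3.
Completed grid: 4 2 5 3 1 / 3 4 2 1 5 / 1 5 4 2 3 / 2 3 1 5 4 / 5 1 3 4 2.

1 5 4 2 3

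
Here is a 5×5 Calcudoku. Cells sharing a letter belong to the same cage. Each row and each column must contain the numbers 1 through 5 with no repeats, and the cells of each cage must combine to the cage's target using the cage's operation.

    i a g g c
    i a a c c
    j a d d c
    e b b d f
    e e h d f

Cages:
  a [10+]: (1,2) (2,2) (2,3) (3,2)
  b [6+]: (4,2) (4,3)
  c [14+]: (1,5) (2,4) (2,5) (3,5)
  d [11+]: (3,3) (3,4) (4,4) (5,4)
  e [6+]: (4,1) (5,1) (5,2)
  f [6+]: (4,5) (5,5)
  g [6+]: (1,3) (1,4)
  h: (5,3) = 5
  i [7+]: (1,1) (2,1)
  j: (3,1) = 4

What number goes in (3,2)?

J is a freebie, so (3,1) = 4.
H is a freebie, so (5,3) = 5.
Cage e needs sum 6; hence (5,2) = 2.
Column 3 needs a 3, and only (3,3) is open for it.
The only place for 4 in column 3 is (1,3).
Cage g's pair has sum 6, leaving (1,4) = 2.
2 is placed in row 1, leaving (1,1) = 5.
Cage i needs two cells with sum 7, leaving (2,1) = 2.
2 is placed in row 2; hence (2,3) = 1.
Cage d has sum 11; hence (3,4) = 1.
Column 3 already has 1, so (4,3) = 2.
Row 4 already has 2, leaving (4,5) = 5.
Cage a has sum 10, so (1,2) = 1.
The 4 cells of cage c must have sum 14, leaving (1,5) = 3.
Cage a has sum 10; hence (2,2) = 3.
Cage c needs sum 14, which forces (2,4) = 5.
The 4 cells of cage c must have sum 14, so (2,5) = 4.
Row 3 already has 1, leaving (3,2) = 5.
Column 5 already has 5; hence (3,5) = 2.
Row 4 already has 5; hence (4,2) = 4.
Row 4 now contains 4, which forces (4,4) = 3.
3 is placed in column 4; hence (5,4) = 4.
The two cells of cage f must have sum 6; hence (5,5) = 1.
Row 4 already has 3, so (4,1) = 1.
1 is placed in row 5, leaving (5,1) = 3.
Completed grid: 5 1 4 2 3 / 2 3 1 5 4 / 4 5 3 1 2 / 1 4 2 3 5 / 3 2 5 4 1.

5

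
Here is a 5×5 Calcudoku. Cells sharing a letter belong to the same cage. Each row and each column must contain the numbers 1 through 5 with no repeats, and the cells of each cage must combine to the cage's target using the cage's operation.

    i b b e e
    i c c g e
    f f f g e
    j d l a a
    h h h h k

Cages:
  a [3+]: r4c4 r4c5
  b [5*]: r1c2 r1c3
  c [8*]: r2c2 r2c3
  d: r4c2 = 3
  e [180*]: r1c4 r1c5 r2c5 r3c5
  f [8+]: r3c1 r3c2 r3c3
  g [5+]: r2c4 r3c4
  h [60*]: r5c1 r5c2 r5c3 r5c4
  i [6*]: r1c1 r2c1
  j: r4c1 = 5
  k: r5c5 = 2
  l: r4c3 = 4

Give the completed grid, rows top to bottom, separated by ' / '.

2 5 1 3 4 / 3 4 2 1 5 / 1 2 5 4 3 / 5 3 4 2 1 / 4 1 3 5 2

The 4 cells of cage e must have product 180; hence r1c4 = 3.
Cage j is given; hence r4c1 = 5.
Cage d is a single given cell, which forces r4c2 = 3.
Cage l is given, so r4c3 = 4.
Cage k is given, which forces r5c5 = 2.
Row 1 already has 3, so r1c1 = 2.
Cage i's pair has product 6; hence r2c1 = 3.
Cage c needs two cells with product 8, which forces r2c2 = 4.
4 is placed in column 3, which forces r2c3 = 2.
Row 2 already has 4, which forces r2c4 = 1.
Row 2 already has 4, so r2c5 = 5.
Column 4 now contains 1, leaving r3c4 = 4.
Row 3 now contains 4, leaving r3c5 = 3.
Cage a needs two cells with sum 3, so r4c4 = 2.
Column 5 already has 2; hence r4c5 = 1.
4 is placed in column 4, which forces r5c4 = 5.
Column 5 now contains 5, leaving r1c5 = 4.
Row 3 now contains 4, so r3c1 = 1.
The 3 cells of cage f must have sum 8, which forces r3c2 = 2.
Cage f needs sum 8, which forces r3c3 = 5.
The 4 cells of cage h must have product 60, which forces r5c1 = 4.
Row 5 now contains 5, which forces r5c2 = 1.
Cage h needs product 60, leaving r5c3 = 3.
Column 2 already has 1; hence r1c2 = 5.
Column 3 already has 5, which forces r1c3 = 1.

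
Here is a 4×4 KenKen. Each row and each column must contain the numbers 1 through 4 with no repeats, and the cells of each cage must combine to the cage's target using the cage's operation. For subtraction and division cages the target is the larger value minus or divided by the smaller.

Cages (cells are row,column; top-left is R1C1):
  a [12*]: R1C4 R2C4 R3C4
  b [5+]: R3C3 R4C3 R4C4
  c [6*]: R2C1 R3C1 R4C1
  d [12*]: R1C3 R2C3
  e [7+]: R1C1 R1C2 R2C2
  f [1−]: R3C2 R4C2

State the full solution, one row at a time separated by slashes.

4 2 3 1 / 2 1 4 3 / 1 3 2 4 / 3 4 1 2

The only place for 4 in row 4 is R4C2.
Cage f needs two cells with difference 1, so R3C2 = 3.
Cage e has sum 7, leaving R1C1 = 4.
Row 1 now contains 4, so R1C3 = 3.
Row 1 already has 3, which forces R1C4 = 1.
Column 3 now contains 3; hence R2C3 = 4.
4 is placed in row 2, so R2C4 = 3.
1 is placed in column 4; hence R3C4 = 4.
Column 3 now contains 3, so R4C3 = 1.
1 is placed in column 4, leaving R4C4 = 2.
1 is placed in row 1, so R1C2 = 2.
The 3 cells of cage e must have sum 7, so R2C2 = 1.
Column 3 now contains 1; hence R3C3 = 2.
Row 4 already has 2, which forces R4C1 = 3.
Row 2 already has 1, so R2C1 = 2.
2 is placed in row 3, so R3C1 = 1.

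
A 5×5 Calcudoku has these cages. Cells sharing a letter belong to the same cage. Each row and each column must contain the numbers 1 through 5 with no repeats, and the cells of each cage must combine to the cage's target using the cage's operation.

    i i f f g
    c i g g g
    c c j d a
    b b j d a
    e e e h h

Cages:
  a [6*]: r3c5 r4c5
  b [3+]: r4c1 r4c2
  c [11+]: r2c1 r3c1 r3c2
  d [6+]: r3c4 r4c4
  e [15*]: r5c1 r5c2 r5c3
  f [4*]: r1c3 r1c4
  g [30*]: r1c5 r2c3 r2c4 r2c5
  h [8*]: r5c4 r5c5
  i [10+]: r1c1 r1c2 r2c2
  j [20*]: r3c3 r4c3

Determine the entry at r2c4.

The only place for 3 in row 4 is r4c5.
Column 5 now contains 3; hence r3c5 = 2.
Column 5 already has 2, so r5c5 = 4.
4 is placed in row 5; hence r5c4 = 2.
Cage g has product 30; hence r2c3 = 2.
2 is placed in column 4, which forces r2c4 = 3.
Row 3 needs a 3, and only r3c1 is open for it.
Cage c needs sum 11, so r2c1 = 4.
Cage c needs sum 11, which forces r3c2 = 4.
Row 3 now contains 4, which forces r3c3 = 5.
5 is placed in row 3, so r3c4 = 1.
Column 3 already has 5, leaving r4c3 = 4.
Column 4 already has 1; hence r4c4 = 5.
The 3 cells of cage i must have sum 10, so r1c1 = 2.
Cage i needs sum 10; hence r1c2 = 3.
4 is placed in column 3, which forces r1c3 = 1.
Column 4 already has 1, which forces r1c4 = 4.
Row 1 already has 1; hence r1c5 = 5.
Cage i needs sum 10, leaving r2c2 = 5.
Column 5 already has 5; hence r2c5 = 1.
2 is placed in column 1; hence r4c1 = 1.
1 is placed in row 4; hence r4c2 = 2.
Column 1 already has 1, which forces r5c1 = 5.
Column 2 now contains 5, so r5c2 = 1.
Column 3 already has 1; hence r5c3 = 3.
Completed grid: 2 3 1 4 5 / 4 5 2 3 1 / 3 4 5 1 2 / 1 2 4 5 3 / 5 1 3 2 4.

3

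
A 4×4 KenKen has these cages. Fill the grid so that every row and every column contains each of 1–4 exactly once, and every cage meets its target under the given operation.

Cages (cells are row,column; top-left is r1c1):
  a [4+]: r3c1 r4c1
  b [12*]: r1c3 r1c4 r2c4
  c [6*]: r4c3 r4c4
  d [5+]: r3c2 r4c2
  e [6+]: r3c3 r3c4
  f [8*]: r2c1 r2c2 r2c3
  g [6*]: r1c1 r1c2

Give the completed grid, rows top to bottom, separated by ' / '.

2 3 4 1 / 4 2 1 3 / 3 1 2 4 / 1 4 3 2

The only place for 3 in row 2 is r2c4.
The two cells of cage c must have product 6, so r4c3 = 3.
3 is placed in column 4; hence r4c4 = 2.
Cage a's pair has sum 4; hence r3c1 = 3.
Cage e needs two cells with sum 6, so r3c3 = 2.
Column 4 already has 2; hence r3c4 = 4.
Row 4 now contains 3, leaving r4c1 = 1.
1 is placed in row 4; hence r4c2 = 4.
Column 1 now contains 3, so r1c1 = 2.
Cage g's pair has product 6, which forces r1c2 = 3.
The 3 cells of cage b must have product 12, which forces r1c3 = 4.
Column 4 already has 4, which forces r1c4 = 1.
Column 1 already has 2, so r2c1 = 4.
Column 3 already has 4, so r2c3 = 1.
Row 3 already has 4; hence r3c2 = 1.
Row 2 now contains 1; hence r2c2 = 2.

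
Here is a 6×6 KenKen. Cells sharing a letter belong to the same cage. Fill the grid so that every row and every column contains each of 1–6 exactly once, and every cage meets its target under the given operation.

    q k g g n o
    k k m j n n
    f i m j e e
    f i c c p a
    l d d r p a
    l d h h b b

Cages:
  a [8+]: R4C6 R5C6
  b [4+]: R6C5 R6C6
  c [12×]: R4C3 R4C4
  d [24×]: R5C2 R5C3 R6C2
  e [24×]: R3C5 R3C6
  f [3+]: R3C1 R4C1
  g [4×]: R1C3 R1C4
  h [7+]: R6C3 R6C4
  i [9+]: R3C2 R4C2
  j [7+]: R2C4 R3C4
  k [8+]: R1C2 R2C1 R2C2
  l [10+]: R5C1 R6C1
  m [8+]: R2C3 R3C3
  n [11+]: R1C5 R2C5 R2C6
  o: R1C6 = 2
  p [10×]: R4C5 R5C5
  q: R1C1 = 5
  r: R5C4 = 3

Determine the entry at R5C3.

Cage q is a single given cell, leaving R1C1 = 5.
Cage o is given, leaving R1C6 = 2.
R is a freebie, which forces R5C4 = 3.
The two cells of cage a must have sum 8; hence R4C6 = 3.
The two cells of cage a must have sum 8, leaving R5C6 = 5.
3 is placed in column 6, which forces R6C6 = 1.
Cage p needs two cells with product 10; hence R4C5 = 5.
Row 5 now contains 5, so R5C5 = 2.
Row 6 now contains 1; hence R6C5 = 3.
The only place for 3 in row 1 is R1C2.
Column 2 already has 3, leaving R3C2 = 5.
Cage i's pair has sum 9, leaving R4C2 = 4.
Column 2 now contains 4, so R6C2 = 6.
The two cells of cage l must have sum 10, leaving R5C1 = 6.
Column 2 already has 6, which forces R5C2 = 1.
Cage d has product 24, leaving R5C3 = 4.
Row 6 now contains 6, leaving R6C1 = 4.
Column 3 now contains 4; hence R1C3 = 1.
Cage g's pair has product 4, leaving R1C4 = 4.
Row 1 now contains 4, leaving R1C5 = 6.
Column 1 already has 4, leaving R2C1 = 3.
Column 2 now contains 1, so R2C2 = 2.
6 is placed in column 5; hence R3C5 = 4.
4 is placed in row 3; hence R3C6 = 6.
Column 5 already has 4; hence R2C5 = 1.
Column 6 already has 6, leaving R2C6 = 4.
The only place for 3 in row 3 is R3C3.
Cage m needs two cells with sum 8, so R2C3 = 5.
Row 2 now contains 5; hence R2C4 = 6.
Column 4 already has 6; hence R4C4 = 2.
Column 3 now contains 5; hence R6C3 = 2.
Column 4 now contains 2, so R6C4 = 5.
The two cells of cage f must have sum 3, leaving R3C1 = 2.
Column 4 now contains 2, so R3C4 = 1.
Row 4 already has 2, so R4C1 = 1.
Row 4 already has 2, so R4C3 = 6.
Completed grid: 5 3 1 4 6 2 / 3 2 5 6 1 4 / 2 5 3 1 4 6 / 1 4 6 2 5 3 / 6 1 4 3 2 5 / 4 6 2 5 3 1.

4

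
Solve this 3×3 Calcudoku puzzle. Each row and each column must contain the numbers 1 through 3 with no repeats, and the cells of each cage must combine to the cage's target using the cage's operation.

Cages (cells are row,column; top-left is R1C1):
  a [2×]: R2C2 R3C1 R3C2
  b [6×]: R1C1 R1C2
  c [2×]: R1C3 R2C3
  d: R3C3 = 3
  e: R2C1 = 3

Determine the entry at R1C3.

E is a freebie; hence R2C1 = 3.
Cage a needs product 2, which forces R2C2 = 1.
Row 2 now contains 1, which forces R2C3 = 2.
Cage a needs product 2, which forces R3C1 = 1.
The 3 cells of cage a must have product 2, leaving R3C2 = 2.
Cage d is given, leaving R3C3 = 3.
Column 1 now contains 3, leaving R1C1 = 2.
2 is placed in column 2; hence R1C2 = 3.
Column 3 now contains 2, leaving R1C3 = 1.
Completed grid: 2 3 1 / 3 1 2 / 1 2 3.

1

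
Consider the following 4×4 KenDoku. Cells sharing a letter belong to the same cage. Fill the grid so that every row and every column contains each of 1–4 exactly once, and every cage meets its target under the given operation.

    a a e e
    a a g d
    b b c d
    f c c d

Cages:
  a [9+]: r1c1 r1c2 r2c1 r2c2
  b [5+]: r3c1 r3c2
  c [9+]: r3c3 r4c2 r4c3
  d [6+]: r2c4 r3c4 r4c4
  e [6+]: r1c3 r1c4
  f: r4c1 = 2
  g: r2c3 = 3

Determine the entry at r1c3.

Cage g is given, so r2c3 = 3.
Cage f is a single given cell, which forces r4c1 = 2.
Row 2 needs a 2, and only r2c4 is open for it.
Cage e needs two cells with sum 6, so r1c3 = 2.
Column 4 now contains 2, leaving r1c4 = 4.
Column 3 already has 2, so r3c3 = 4.
Column 3 already has 4, which forces r4c3 = 1.
1 is placed in row 4, which forces r4c4 = 3.
The two cells of cage b must have sum 5; hence r3c1 = 3.
The two cells of cage b must have sum 5, so r3c2 = 2.
3 is placed in column 4, leaving r3c4 = 1.
3 is placed in row 4; hence r4c2 = 4.
Column 1 now contains 3, which forces r1c1 = 1.
Cage a needs sum 9; hence r1c2 = 3.
Cage a needs sum 9, which forces r2c1 = 4.
4 is placed in column 2, leaving r2c2 = 1.
Filled in: 1 3 2 4 / 4 1 3 2 / 3 2 4 1 / 2 4 1 3.

2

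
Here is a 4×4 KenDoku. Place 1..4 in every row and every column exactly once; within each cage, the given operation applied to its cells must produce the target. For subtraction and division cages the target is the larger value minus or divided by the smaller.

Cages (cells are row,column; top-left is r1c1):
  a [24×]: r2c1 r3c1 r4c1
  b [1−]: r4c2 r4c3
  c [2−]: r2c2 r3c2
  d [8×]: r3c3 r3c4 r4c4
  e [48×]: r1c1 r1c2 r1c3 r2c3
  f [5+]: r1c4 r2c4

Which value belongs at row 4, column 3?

1

Column 1 needs a 1, and only r1c1 is open for it.
Cage e needs product 48; hence r1c2 = 4.
Cage e has product 48, which forces r1c3 = 3.
3 is placed in row 1, which forces r1c4 = 2.
Cage e has product 48; hence r2c3 = 4.
Cage f's pair has sum 5; hence r2c4 = 3.
Cage d needs product 8, leaving r3c3 = 2.
Column 3 now contains 2, which forces r4c3 = 1.
1 is placed in row 4; hence r4c4 = 4.
3 is placed in row 2; hence r2c1 = 2.
3 is placed in row 2, so r2c2 = 1.
Cage a needs product 24, leaving r3c1 = 4.
Cage c's pair has difference 2, leaving r3c2 = 3.
Column 4 now contains 4; hence r3c4 = 1.
Cage a needs product 24, so r4c1 = 3.
Cage b's pair has difference 1; hence r4c2 = 2.
Filled in: 1 4 3 2 / 2 1 4 3 / 4 3 2 1 / 3 2 1 4.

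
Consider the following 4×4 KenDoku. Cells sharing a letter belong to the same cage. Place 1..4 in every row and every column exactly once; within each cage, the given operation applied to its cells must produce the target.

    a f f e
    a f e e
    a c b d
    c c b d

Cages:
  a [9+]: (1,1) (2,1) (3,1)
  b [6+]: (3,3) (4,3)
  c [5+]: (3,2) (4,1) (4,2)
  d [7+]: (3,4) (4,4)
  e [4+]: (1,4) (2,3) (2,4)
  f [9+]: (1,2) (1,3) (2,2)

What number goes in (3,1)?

2

The 3 cells of cage e must have sum 4; hence (1,4) = 1.
Cage e has sum 4, which forces (2,3) = 1.
The 3 cells of cage e must have sum 4, leaving (2,4) = 2.
The only place for 1 in row 3 is (3,2).
Cage c needs sum 5, so (4,1) = 1.
Column 2 already has 1; hence (4,2) = 3.
Row 4 now contains 3, which forces (4,4) = 4.
Cage f needs sum 9, leaving (1,2) = 2.
The 3 cells of cage f must have sum 9, which forces (1,3) = 3.
Column 2 already has 3; hence (2,2) = 4.
The two cells of cage b must have sum 6; hence (3,3) = 4.
4 is placed in column 4; hence (3,4) = 3.
Row 4 now contains 4, so (4,3) = 2.
Row 1 now contains 3; hence (1,1) = 4.
4 is placed in row 2, leaving (2,1) = 3.
Row 3 already has 3; hence (3,1) = 2.
The full grid is 4 2 3 1 / 3 4 1 2 / 2 1 4 3 / 1 3 2 4.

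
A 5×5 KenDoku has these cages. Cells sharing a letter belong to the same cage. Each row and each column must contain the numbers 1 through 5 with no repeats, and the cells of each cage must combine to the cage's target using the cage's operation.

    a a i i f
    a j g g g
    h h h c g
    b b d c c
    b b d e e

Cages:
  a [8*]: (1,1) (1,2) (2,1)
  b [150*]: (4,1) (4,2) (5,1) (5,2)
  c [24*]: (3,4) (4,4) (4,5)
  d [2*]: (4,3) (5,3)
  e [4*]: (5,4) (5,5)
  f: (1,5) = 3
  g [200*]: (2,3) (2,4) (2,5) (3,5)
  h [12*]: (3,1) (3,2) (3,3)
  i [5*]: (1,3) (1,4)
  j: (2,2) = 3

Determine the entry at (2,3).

4

F is a freebie, leaving (1,5) = 3.
J is a freebie; hence (2,2) = 3.
Cage g has product 200, which forces (3,5) = 5.
The only place for 1 in row 2 is (2,1).
In row 3, 2 can only go at (3,4), so (3,4) = 2.
The 3 cells of cage c must have product 24, which forces (4,4) = 3.
The 3 cells of cage c must have product 24, so (4,5) = 4.
Column 5 now contains 4, which forces (5,5) = 1.
Column 5 now contains 4, leaving (2,5) = 2.
3 is placed in row 4, which forces (4,1) = 5.
The 4 cells of cage b must have product 150, which forces (4,2) = 2.
Cage d's pair has product 2, which forces (4,3) = 1.
Cage b has product 150, leaving (5,1) = 3.
The 4 cells of cage b must have product 150, so (5,2) = 5.
Row 5 now contains 1, which forces (5,3) = 2.
Row 5 now contains 1; hence (5,4) = 4.
The 3 cells of cage a must have product 8, leaving (1,1) = 2.
2 is placed in column 2; hence (1,2) = 4.
Column 3 now contains 1, so (1,3) = 5.
The two cells of cage i must have product 5, leaving (1,4) = 1.
The 4 cells of cage g must have product 200; hence (2,3) = 4.
Column 4 already has 4, so (2,4) = 5.
Column 1 already has 3, so (3,1) = 4.
The 3 cells of cage h must have product 12; hence (3,2) = 1.
Cage h has product 12, which forces (3,3) = 3.
The full grid is 2 4 5 1 3 / 1 3 4 5 2 / 4 1 3 2 5 / 5 2 1 3 4 / 3 5 2 4 1.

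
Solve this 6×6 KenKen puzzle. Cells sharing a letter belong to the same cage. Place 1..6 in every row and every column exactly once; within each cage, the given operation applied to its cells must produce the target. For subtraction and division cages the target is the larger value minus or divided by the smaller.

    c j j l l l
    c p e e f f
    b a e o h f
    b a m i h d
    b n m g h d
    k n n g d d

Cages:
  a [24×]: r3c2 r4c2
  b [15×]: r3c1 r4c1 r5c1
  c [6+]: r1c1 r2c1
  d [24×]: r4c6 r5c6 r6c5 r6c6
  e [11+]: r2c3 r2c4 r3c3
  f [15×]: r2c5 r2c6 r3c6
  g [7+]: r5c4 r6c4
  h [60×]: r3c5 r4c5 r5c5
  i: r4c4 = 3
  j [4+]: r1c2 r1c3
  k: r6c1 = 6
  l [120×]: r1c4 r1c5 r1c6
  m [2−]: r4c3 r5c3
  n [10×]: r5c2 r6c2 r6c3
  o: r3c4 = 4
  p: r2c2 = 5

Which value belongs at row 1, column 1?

2

Cage p is a single given cell, so r2c2 = 5.
Cage o is a single given cell, so r3c4 = 4.
Cage i is a single given cell; hence r4c4 = 3.
Cage k is a single given cell, leaving r6c1 = 6.
4 is placed in row 3, so r3c2 = 6.
Cage f needs product 15, which forces r3c6 = 5.
Cage a's pair has product 24, so r4c2 = 4.
Cage n has product 10; hence r6c3 = 5.
The only place for 2 in row 1 is r1c1.
Cage c needs two cells with sum 6; hence r2c1 = 4.
In row 3, 1 can only go at r3c1, so r3c1 = 1.
1 is placed in column 1, so r4c1 = 5.
Row 4 already has 5, so r4c5 = 6.
Cage b has product 15, so r5c1 = 3.
Row 5 now contains 3, which forces r5c3 = 4.
4 is placed in row 5, leaving r5c5 = 5.
The 3 cells of cage l must have product 120, leaving r1c4 = 5.
5 is placed in column 5; hence r1c5 = 4.
Cage l has product 120, which forces r1c6 = 6.
Cage h has product 60, leaving r3c5 = 2.
Cage m needs two cells with difference 2, so r4c3 = 2.
2 is placed in row 4, so r4c6 = 1.
Row 5 already has 5, leaving r5c4 = 6.
Column 6 already has 1; hence r5c6 = 2.
The two cells of cage g must have sum 7; hence r6c4 = 1.
Row 6 already has 1; hence r6c5 = 3.
Row 6 now contains 3; hence r6c6 = 4.
Cage e has sum 11; hence r2c3 = 6.
Column 4 already has 6, leaving r2c4 = 2.
Column 5 now contains 3, leaving r2c5 = 1.
Column 6 already has 1, which forces r2c6 = 3.
Row 3 already has 2, leaving r3c3 = 3.
Row 5 now contains 2, so r5c2 = 1.
Row 6 already has 1; hence r6c2 = 2.
Column 2 now contains 1, so r1c2 = 3.
Column 3 now contains 3, so r1c3 = 1.
Filled in: 2 3 1 5 4 6 / 4 5 6 2 1 3 / 1 6 3 4 2 5 / 5 4 2 3 6 1 / 3 1 4 6 5 2 / 6 2 5 1 3 4.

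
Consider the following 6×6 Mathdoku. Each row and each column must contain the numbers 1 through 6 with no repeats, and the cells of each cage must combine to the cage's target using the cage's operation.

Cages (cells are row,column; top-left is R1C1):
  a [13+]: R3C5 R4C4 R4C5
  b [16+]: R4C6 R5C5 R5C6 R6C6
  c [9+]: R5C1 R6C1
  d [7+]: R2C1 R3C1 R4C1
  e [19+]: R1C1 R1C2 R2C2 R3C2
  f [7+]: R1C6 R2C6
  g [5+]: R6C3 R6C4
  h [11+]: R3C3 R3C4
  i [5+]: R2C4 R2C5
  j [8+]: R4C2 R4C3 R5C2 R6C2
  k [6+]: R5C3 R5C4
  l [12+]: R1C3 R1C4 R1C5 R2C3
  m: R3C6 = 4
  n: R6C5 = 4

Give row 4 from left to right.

M is a freebie, which forces R3C6 = 4.
Cage n is a single given cell, which forces R6C5 = 4.
The only place for 1 in row 3 is R3C1.
The pair R6C3/R6C4 in row 6 holds {2, 3}, which forces R6C2 = 1.
The only place for 3 in column 1 is R5C1.
The 4 cells of cage b must have sum 16, so R4C6 = 3.
The two cells of cage c must have sum 9, which forces R6C1 = 6.
Row 6 now contains 6, leaving R6C6 = 5.
6 is placed in column 1, so R1C1 = 5.
Cage e needs sum 19, leaving R1C2 = 6.
6 is placed in row 1, which forces R1C6 = 1.
Cage e has sum 19, so R2C2 = 5.
Column 6 already has 1; hence R2C6 = 6.
Cage e needs sum 19, leaving R3C2 = 3.
Row 3 already has 3, so R3C5 = 2.
Cage j needs sum 8, which forces R4C3 = 1.
Column 5 now contains 2, so R5C5 = 6.
6 is placed in column 6, which forces R5C6 = 2.
Column 5 now contains 2; hence R1C5 = 3.
Cage l needs sum 12, which forces R2C3 = 3.
3 is placed in column 5; hence R2C5 = 1.
The 4 cells of cage j must have sum 8, so R4C2 = 2.
The 3 cells of cage a must have sum 13, leaving R4C4 = 6.
6 is placed in column 5, so R4C5 = 5.
Row 5 already has 2; hence R5C2 = 4.
Cage k needs two cells with sum 6, leaving R5C3 = 5.
Cage k needs two cells with sum 6; hence R5C4 = 1.
3 is placed in column 3; hence R6C3 = 2.
Row 6 now contains 2; hence R6C4 = 3.
Column 3 now contains 2, leaving R1C3 = 4.
The 4 cells of cage l must have sum 12, so R1C4 = 2.
Cage d has sum 7, so R2C1 = 2.
Cage i needs two cells with sum 5, so R2C4 = 4.
5 is placed in column 3, so R3C3 = 6.
Column 4 now contains 6, leaving R3C4 = 5.
2 is placed in row 4, so R4C1 = 4.
Filled in: 5 6 4 2 3 1 / 2 5 3 4 1 6 / 1 3 6 5 2 4 / 4 2 1 6 5 3 / 3 4 5 1 6 2 / 6 1 2 3 4 5.

4 2 1 6 5 3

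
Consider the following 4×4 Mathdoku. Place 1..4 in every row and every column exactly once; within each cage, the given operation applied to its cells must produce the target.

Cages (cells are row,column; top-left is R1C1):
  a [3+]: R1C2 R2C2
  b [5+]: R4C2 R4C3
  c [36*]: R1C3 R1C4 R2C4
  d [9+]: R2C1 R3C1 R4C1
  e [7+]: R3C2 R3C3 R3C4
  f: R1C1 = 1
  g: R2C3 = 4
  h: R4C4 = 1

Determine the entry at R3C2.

4

Cage f is given, which forces R1C1 = 1.
Row 1 already has 1, which forces R1C2 = 2.
The 3 cells of cage c must have product 36, so R1C3 = 3.
Cage c has product 36, leaving R1C4 = 4.
2 is placed in column 2, which forces R2C2 = 1.
G is a freebie; hence R2C3 = 4.
Cage c has product 36, so R2C4 = 3.
Column 2 now contains 1, which forces R3C2 = 4.
4 is placed in column 2, leaving R4C2 = 3.
Cage h is given, leaving R4C4 = 1.
3 is placed in row 2, which forces R2C1 = 2.
Cage d has sum 9; hence R3C1 = 3.
Cage e needs sum 7, so R3C3 = 1.
Column 4 now contains 1, leaving R3C4 = 2.
Cage d has sum 9, which forces R4C1 = 4.
Row 4 now contains 1, so R4C3 = 2.
Completed grid: 1 2 3 4 / 2 1 4 3 / 3 4 1 2 / 4 3 2 1.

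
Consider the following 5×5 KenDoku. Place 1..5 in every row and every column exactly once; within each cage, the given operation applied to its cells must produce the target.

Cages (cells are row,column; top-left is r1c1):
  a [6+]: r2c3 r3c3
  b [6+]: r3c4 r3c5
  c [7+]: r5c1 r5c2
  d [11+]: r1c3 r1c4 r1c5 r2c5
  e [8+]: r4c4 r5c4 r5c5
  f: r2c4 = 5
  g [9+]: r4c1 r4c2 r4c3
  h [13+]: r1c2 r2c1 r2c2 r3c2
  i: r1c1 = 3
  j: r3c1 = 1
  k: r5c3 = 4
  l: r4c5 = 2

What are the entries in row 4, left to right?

5 1 3 4 2

Cage i is given; hence r1c1 = 3.
F is a freebie, so r2c4 = 5.
Cage j is given; hence r3c1 = 1.
Cage l is a single given cell, leaving r4c5 = 2.
Cage k is a single given cell, which forces r5c3 = 4.
The two cells of cage a must have sum 6, which forces r2c3 = 1.
Cage a's pair has sum 6, which forces r3c3 = 5.
The two cells of cage b must have sum 6; hence r3c4 = 2.
Cage b's pair has sum 6, which forces r3c5 = 4.
Cage g needs sum 9, so r4c1 = 5.
Column 3 already has 1, so r4c3 = 3.
Column 1 now contains 5, which forces r5c1 = 2.
2 is placed in row 5, which forces r5c2 = 5.
Cage h has sum 13, leaving r1c2 = 4.
5 is placed in column 3; hence r1c3 = 2.
The 4 cells of cage d must have sum 11; hence r1c4 = 1.
Cage d has sum 11, leaving r1c5 = 5.
Column 1 already has 2, which forces r2c1 = 4.
The 4 cells of cage h must have sum 13, leaving r2c2 = 2.
Column 5 already has 4, leaving r2c5 = 3.
Row 3 now contains 4, which forces r3c2 = 3.
Row 4 already has 3; hence r4c2 = 1.
The 3 cells of cage e must have sum 8; hence r4c4 = 4.
Column 4 now contains 1, which forces r5c4 = 3.
3 is placed in column 5; hence r5c5 = 1.
Filled in: 3 4 2 1 5 / 4 2 1 5 3 / 1 3 5 2 4 / 5 1 3 4 2 / 2 5 4 3 1.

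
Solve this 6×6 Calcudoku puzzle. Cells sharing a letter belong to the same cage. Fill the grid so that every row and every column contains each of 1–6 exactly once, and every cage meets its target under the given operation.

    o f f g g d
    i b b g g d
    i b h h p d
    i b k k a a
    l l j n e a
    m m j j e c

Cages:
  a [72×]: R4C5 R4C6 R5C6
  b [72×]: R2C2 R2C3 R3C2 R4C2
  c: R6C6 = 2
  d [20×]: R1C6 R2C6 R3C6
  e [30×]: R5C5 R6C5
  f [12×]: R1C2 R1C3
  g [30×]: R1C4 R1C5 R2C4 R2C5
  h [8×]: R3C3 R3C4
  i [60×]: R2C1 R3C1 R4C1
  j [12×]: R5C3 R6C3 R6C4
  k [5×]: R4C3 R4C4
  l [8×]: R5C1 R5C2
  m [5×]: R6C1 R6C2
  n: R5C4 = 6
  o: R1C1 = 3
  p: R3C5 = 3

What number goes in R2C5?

Cage o is given; hence R1C1 = 3.
Cage p is given, which forces R3C5 = 3.
N is a freebie, leaving R5C4 = 6.
Row 5 now contains 6, which forces R5C5 = 5.
Column 5 already has 5, which forces R6C5 = 6.
C is a freebie, leaving R6C6 = 2.
The 4 cells of cage g must have product 30; hence R1C4 = 5.
Cage g needs product 30, leaving R2C4 = 3.
5 is placed in column 4, so R4C4 = 1.
Column 5 now contains 6, leaving R4C5 = 4.
The 3 cells of cage a must have product 72, so R4C6 = 6.
Cage a has product 72, which forces R5C6 = 3.
1 is placed in column 4, so R6C4 = 4.
Cage h needs two cells with product 8; hence R3C3 = 4.
4 is placed in column 4, which forces R3C4 = 2.
Row 4 now contains 1, leaving R4C3 = 5.
Cage j has product 12, so R5C3 = 1.
The 3 cells of cage j must have product 12, so R6C3 = 3.
The 4 cells of cage b must have product 72; hence R2C3 = 6.
Row 4 now contains 5; hence R4C1 = 2.
2 is placed in row 4, leaving R4C2 = 3.
Column 1 already has 2; hence R5C1 = 4.
Row 5 now contains 4, leaving R5C2 = 2.
2 is placed in column 2; hence R1C2 = 6.
6 is placed in column 3; hence R1C3 = 2.
2 is placed in row 1; hence R1C5 = 1.
Row 1 now contains 1; hence R1C6 = 4.
Row 2 already has 6, which forces R2C1 = 5.
The 4 cells of cage b must have product 72; hence R2C2 = 4.
Column 5 already has 1, so R2C5 = 2.
Row 2 already has 5; hence R2C6 = 1.
Cage i has product 60, leaving R3C1 = 6.
The 4 cells of cage b must have product 72, leaving R3C2 = 1.
Column 6 already has 1, so R3C6 = 5.
5 is placed in column 1, which forces R6C1 = 1.
1 is placed in column 2, which forces R6C2 = 5.
Completed grid: 3 6 2 5 1 4 / 5 4 6 3 2 1 / 6 1 4 2 3 5 / 2 3 5 1 4 6 / 4 2 1 6 5 3 / 1 5 3 4 6 2.

2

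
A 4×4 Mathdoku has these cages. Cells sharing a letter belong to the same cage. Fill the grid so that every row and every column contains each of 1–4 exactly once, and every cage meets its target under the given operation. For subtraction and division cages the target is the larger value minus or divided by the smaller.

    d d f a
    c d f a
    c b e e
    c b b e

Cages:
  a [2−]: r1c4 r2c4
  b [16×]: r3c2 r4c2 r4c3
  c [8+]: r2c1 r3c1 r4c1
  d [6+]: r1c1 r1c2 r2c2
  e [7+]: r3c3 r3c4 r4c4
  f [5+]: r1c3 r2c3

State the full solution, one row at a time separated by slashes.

2 3 1 4 / 3 1 4 2 / 4 2 3 1 / 1 4 2 3

Column 1 needs a 2, and only r1c1 is open for it.
Column 2 needs a 2, and only r3c2 is open for it.
Cage b needs product 16, so r4c2 = 4.
The 3 cells of cage b must have product 16, so r4c3 = 2.
Row 4 now contains 2, so r4c4 = 3.
Cage a needs two cells with difference 2; hence r1c4 = 4.
The two cells of cage a must have difference 2, which forces r2c4 = 2.
Cage e has sum 7, which forces r3c3 = 3.
The 3 cells of cage e must have sum 7, which forces r3c4 = 1.
3 is placed in row 4, which forces r4c1 = 1.
Row 1 now contains 4; hence r1c3 = 1.
The 3 cells of cage c must have sum 8, leaving r2c1 = 3.
Row 2 now contains 3, which forces r2c2 = 1.
Cage f needs two cells with sum 5, leaving r2c3 = 4.
Row 3 now contains 3, so r3c1 = 4.
1 is placed in row 1, which forces r1c2 = 3.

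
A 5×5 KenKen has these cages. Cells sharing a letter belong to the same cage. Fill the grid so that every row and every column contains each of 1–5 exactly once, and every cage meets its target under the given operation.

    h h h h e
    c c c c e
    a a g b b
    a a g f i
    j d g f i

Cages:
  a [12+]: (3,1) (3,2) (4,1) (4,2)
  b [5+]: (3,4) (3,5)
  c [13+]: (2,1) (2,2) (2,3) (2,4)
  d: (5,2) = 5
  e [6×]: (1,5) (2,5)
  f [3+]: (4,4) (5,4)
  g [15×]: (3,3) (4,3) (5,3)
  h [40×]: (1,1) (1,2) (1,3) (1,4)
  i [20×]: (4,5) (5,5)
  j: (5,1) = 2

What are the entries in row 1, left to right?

1 4 2 5 3

J is a freebie, so (5,1) = 2.
Cage d is given, which forces (5,2) = 5.
Row 5 already has 2; hence (5,4) = 1.
Row 5 now contains 5; hence (5,5) = 4.
1 is placed in column 4; hence (4,4) = 2.
Column 5 now contains 4, which forces (4,5) = 5.
Row 5 now contains 1, which forces (5,3) = 3.
Cage g has product 15, which forces (3,3) = 5.
5 is placed in row 4, leaving (4,3) = 1.
Column 3 already has 1; hence (2,3) = 4.
Column 3 already has 4, leaving (1,3) = 2.
Row 1 already has 2, which forces (1,5) = 3.
Column 5 now contains 3, leaving (2,5) = 2.
Column 5 now contains 2; hence (3,5) = 1.
The 4 cells of cage a must have sum 12, leaving (3,1) = 3.
The 4 cells of cage a must have sum 12, which forces (3,2) = 2.
Cage b needs two cells with sum 5, so (3,4) = 4.
Cage a needs sum 12, leaving (4,1) = 4.
Cage a needs sum 12; hence (4,2) = 3.
The 4 cells of cage h must have product 40, leaving (1,1) = 1.
Cage h needs product 40, which forces (1,2) = 4.
Column 4 now contains 4, leaving (1,4) = 5.
Cage c has sum 13, so (2,1) = 5.
Column 2 now contains 3, so (2,2) = 1.
Cage c needs sum 13, which forces (2,4) = 3.
Filled in: 1 4 2 5 3 / 5 1 4 3 2 / 3 2 5 4 1 / 4 3 1 2 5 / 2 5 3 1 4.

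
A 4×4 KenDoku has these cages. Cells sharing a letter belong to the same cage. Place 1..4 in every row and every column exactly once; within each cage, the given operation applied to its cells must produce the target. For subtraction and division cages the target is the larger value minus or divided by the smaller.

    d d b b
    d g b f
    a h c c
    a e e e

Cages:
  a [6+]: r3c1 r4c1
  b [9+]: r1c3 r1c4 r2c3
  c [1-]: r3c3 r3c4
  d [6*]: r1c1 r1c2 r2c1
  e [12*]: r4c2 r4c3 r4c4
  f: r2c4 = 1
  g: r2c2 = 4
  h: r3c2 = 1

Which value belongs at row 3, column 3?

Cage g is a single given cell, which forces r2c2 = 4.
Cage f is a single given cell, which forces r2c4 = 1.
Cage h is given, which forces r3c2 = 1.
1 is placed in column 2, so r4c2 = 3.
Row 4 now contains 3; hence r4c4 = 4.
Cage d needs product 6, which forces r1c1 = 1.
Column 2 now contains 3, so r1c2 = 2.
The 3 cells of cage b must have sum 9, which forces r1c3 = 4.
Row 1 already has 2, which forces r1c4 = 3.
Cage d needs product 6, which forces r2c1 = 3.
Row 2 now contains 3, which forces r2c3 = 2.
Cage a needs two cells with sum 6; hence r3c1 = 4.
2 is placed in column 3, leaving r3c3 = 3.
Column 4 now contains 3, so r3c4 = 2.
Row 4 now contains 4, leaving r4c1 = 2.
Row 4 now contains 4, leaving r4c3 = 1.
The full grid is 1 2 4 3 / 3 4 2 1 / 4 1 3 2 / 2 3 1 4.

3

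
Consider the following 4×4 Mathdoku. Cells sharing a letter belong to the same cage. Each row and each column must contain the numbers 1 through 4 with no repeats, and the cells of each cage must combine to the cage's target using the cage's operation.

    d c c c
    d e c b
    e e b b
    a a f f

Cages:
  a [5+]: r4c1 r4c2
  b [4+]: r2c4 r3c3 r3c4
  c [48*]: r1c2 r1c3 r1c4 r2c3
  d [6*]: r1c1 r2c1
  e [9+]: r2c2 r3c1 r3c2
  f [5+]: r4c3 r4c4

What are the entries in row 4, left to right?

Cage b needs sum 4; hence r2c4 = 1.
The 3 cells of cage b must have sum 4, so r3c3 = 1.
Cage b has sum 4, leaving r3c4 = 2.
Cage e has sum 9, leaving r2c2 = 2.
Row 2 already has 2, leaving r2c3 = 4.
The two cells of cage f must have sum 5, leaving r4c3 = 2.
The two cells of cage f must have sum 5, so r4c4 = 3.
Cage d's pair has product 6, leaving r1c1 = 2.
Column 2 now contains 2, which forces r1c2 = 1.
4 is placed in column 3; hence r1c3 = 3.
3 is placed in column 4, leaving r1c4 = 4.
Row 2 already has 2, so r2c1 = 3.
Column 1 now contains 3, leaving r3c1 = 4.
4 is placed in row 3, so r3c2 = 3.
4 is placed in column 1, leaving r4c1 = 1.
Column 2 already has 1, so r4c2 = 4.
The full grid is 2 1 3 4 / 3 2 4 1 / 4 3 1 2 / 1 4 2 3.

1 4 2 3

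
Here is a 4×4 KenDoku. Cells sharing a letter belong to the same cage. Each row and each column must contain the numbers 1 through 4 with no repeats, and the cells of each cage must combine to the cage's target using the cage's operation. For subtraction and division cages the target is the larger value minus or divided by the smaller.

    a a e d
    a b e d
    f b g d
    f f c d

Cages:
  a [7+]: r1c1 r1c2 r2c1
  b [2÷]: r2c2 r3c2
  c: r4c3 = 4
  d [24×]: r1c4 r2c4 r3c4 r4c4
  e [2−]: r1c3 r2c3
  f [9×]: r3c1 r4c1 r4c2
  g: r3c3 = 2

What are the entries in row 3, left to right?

3 4 2 1

Cage f needs product 9, so r3c1 = 3.
Cage g is a single given cell; hence r3c3 = 2.
Cage f has product 9, so r4c1 = 1.
Cage f needs product 9, which forces r4c2 = 3.
Cage c is a single given cell; hence r4c3 = 4.
Row 4 now contains 4, leaving r4c4 = 2.
The 3 cells of cage a must have sum 7; hence r1c2 = 1.
1 is placed in row 1, leaving r1c3 = 3.
3 is placed in row 1, which forces r1c4 = 4.
Cage b's pair has quotient 2, which forces r2c2 = 2.
Column 3 already has 3; hence r2c3 = 1.
1 is placed in row 2, so r2c4 = 3.
Column 2 now contains 1, so r3c2 = 4.
Column 4 now contains 4, which forces r3c4 = 1.
4 is placed in row 1; hence r1c1 = 2.
2 is placed in row 2, which forces r2c1 = 4.
Completed grid: 2 1 3 4 / 4 2 1 3 / 3 4 2 1 / 1 3 4 2.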